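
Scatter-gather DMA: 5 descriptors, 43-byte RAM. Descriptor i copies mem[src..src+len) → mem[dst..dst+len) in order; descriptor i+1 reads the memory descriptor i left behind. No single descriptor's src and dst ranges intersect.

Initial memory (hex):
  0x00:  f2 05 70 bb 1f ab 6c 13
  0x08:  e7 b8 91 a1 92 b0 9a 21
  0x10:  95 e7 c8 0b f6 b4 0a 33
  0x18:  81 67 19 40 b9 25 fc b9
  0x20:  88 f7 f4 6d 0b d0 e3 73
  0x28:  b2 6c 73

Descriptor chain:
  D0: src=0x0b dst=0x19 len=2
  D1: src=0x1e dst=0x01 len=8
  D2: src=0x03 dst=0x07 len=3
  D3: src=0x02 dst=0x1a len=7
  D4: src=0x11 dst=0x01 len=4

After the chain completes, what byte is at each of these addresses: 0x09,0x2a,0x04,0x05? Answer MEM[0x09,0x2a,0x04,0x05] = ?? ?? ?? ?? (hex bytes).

#0 dst[0x19+2] := {0xa1,0x92}
#1 dst[0x01+8] := {0xfc,0xb9,0x88,0xf7,0xf4,0x6d,0x0b,0xd0}
#2 dst[0x07+3] := {0x88,0xf7,0xf4}
#3 dst[0x1a+7] := {0xb9,0x88,0xf7,0xf4,0x6d,0x88,0xf7}
#4 dst[0x01+4] := {0xe7,0xc8,0x0b,0xf6}
query mem[0x09]=0xf4, mem[0x2a]=0x73, mem[0x04]=0xf6, mem[0x05]=0xf4

MEM[0x09,0x2a,0x04,0x05] = f4 73 f6 f4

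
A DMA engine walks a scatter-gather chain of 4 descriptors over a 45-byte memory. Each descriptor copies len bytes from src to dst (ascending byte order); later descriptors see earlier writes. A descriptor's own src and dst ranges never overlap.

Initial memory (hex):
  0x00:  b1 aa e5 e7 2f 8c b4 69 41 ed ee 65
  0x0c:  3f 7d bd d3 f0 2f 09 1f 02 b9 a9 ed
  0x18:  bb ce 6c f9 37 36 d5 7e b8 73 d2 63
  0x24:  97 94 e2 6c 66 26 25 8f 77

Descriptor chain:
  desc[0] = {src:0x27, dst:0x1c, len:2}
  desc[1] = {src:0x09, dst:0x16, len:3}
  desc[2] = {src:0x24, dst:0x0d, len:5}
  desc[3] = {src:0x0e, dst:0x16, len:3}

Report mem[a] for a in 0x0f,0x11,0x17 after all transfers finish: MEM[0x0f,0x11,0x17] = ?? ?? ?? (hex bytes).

MEM[0x0f,0x11,0x17] = e2 66 e2

[0] 0x27->0x1c len=2 : 6c 66
[1] 0x09->0x16 len=3 : ed ee 65
[2] 0x24->0x0d len=5 : 97 94 e2 6c 66
[3] 0x0e->0x16 len=3 : 94 e2 6c
query mem[0x0f]=0xe2, mem[0x11]=0x66, mem[0x17]=0xe2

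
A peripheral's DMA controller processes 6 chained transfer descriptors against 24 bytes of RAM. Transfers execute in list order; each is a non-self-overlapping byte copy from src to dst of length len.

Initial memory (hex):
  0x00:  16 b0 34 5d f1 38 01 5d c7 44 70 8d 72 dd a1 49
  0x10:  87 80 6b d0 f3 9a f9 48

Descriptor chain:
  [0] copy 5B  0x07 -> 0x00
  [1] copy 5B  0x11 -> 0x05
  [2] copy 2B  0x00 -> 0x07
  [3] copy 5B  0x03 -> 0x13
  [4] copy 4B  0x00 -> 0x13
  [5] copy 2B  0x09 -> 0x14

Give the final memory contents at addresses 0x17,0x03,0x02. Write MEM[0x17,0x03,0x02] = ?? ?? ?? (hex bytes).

MEM[0x17,0x03,0x02] = 5d 70 44

  after D0: wrote 5B at 0x00 = 5dc744708d
  after D1: wrote 5B at 0x05 = 806bd0f39a
  after D2: wrote 2B at 0x07 = 5dc7
  after D3: wrote 5B at 0x13 = 708d806b5d
  after D4: wrote 4B at 0x13 = 5dc74470
  after D5: wrote 2B at 0x14 = 9a70
query mem[0x17]=0x5d, mem[0x03]=0x70, mem[0x02]=0x44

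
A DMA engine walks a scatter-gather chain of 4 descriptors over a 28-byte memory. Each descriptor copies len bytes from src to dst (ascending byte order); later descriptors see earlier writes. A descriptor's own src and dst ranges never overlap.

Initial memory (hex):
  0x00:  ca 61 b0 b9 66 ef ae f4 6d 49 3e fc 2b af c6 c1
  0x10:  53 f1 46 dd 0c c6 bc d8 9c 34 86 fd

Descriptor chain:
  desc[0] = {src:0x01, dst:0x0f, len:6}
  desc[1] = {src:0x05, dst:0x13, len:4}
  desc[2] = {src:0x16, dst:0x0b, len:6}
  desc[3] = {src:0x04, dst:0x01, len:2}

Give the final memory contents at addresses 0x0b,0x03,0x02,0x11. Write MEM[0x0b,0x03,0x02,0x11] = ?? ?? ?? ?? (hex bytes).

D0: mem[0x0f..0x14] <- [61 b0 b9 66 ef ae]
D1: mem[0x13..0x16] <- [ef ae f4 6d]
D2: mem[0x0b..0x10] <- [6d d8 9c 34 86 fd]
D3: mem[0x01..0x02] <- [66 ef]
query mem[0x0b]=0x6d, mem[0x03]=0xb9, mem[0x02]=0xef, mem[0x11]=0xb9

MEM[0x0b,0x03,0x02,0x11] = 6d b9 ef b9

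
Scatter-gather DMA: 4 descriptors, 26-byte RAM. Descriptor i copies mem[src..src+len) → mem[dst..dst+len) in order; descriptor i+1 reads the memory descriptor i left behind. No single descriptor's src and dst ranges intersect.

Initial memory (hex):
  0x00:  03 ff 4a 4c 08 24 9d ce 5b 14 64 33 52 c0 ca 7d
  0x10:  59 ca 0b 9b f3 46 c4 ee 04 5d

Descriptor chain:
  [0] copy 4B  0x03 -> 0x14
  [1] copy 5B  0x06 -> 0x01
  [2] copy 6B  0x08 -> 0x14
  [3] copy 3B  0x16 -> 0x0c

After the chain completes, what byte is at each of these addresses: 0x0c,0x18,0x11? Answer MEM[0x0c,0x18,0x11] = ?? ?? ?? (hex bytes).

MEM[0x0c,0x18,0x11] = 64 52 ca

[0] 0x03->0x14 len=4 : 4c 08 24 9d
[1] 0x06->0x01 len=5 : 9d ce 5b 14 64
[2] 0x08->0x14 len=6 : 5b 14 64 33 52 c0
[3] 0x16->0x0c len=3 : 64 33 52
query mem[0x0c]=0x64, mem[0x18]=0x52, mem[0x11]=0xca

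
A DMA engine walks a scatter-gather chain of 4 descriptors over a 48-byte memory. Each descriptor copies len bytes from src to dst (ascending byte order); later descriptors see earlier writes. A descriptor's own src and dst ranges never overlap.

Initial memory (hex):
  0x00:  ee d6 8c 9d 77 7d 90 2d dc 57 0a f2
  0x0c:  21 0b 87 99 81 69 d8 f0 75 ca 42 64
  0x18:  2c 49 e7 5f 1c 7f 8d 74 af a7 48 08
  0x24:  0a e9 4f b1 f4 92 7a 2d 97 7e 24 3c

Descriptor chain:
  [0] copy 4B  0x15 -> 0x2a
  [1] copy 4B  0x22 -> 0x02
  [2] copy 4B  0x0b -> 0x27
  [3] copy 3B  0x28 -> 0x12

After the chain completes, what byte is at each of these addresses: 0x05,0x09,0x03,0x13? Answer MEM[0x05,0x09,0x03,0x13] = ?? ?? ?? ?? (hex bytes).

MEM[0x05,0x09,0x03,0x13] = e9 57 08 0b

D0: mem[0x2a..0x2d] <- [ca 42 64 2c]
D1: mem[0x02..0x05] <- [48 08 0a e9]
D2: mem[0x27..0x2a] <- [f2 21 0b 87]
D3: mem[0x12..0x14] <- [21 0b 87]
query mem[0x05]=0xe9, mem[0x09]=0x57, mem[0x03]=0x08, mem[0x13]=0x0b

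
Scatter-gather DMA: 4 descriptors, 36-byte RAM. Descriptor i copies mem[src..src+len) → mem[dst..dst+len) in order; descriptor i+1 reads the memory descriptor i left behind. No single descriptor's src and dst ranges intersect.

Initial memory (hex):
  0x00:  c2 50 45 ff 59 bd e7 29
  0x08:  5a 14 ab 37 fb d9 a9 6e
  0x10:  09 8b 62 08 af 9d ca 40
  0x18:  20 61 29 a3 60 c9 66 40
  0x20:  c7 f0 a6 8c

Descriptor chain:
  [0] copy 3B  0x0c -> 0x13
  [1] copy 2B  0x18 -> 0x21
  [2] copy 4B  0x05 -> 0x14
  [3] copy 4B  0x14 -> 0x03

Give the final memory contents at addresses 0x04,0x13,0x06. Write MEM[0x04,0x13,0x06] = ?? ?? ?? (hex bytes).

MEM[0x04,0x13,0x06] = e7 fb 5a

#0 dst[0x13+3] := {0xfb,0xd9,0xa9}
#1 dst[0x21+2] := {0x20,0x61}
#2 dst[0x14+4] := {0xbd,0xe7,0x29,0x5a}
#3 dst[0x03+4] := {0xbd,0xe7,0x29,0x5a}
query mem[0x04]=0xe7, mem[0x13]=0xfb, mem[0x06]=0x5a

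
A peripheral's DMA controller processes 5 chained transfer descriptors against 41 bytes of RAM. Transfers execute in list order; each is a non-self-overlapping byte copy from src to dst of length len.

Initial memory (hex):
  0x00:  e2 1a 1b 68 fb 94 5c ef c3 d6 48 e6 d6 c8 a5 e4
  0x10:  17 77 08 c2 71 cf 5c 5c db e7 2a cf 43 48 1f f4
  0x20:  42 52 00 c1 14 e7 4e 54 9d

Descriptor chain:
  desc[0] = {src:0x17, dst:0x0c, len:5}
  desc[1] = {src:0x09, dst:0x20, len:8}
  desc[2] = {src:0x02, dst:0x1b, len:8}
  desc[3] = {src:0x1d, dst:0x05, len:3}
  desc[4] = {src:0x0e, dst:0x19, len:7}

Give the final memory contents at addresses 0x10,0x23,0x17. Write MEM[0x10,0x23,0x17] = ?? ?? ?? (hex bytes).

#0 dst[0x0c+5] := {0x5c,0xdb,0xe7,0x2a,0xcf}
#1 dst[0x20+8] := {0xd6,0x48,0xe6,0x5c,0xdb,0xe7,0x2a,0xcf}
#2 dst[0x1b+8] := {0x1b,0x68,0xfb,0x94,0x5c,0xef,0xc3,0xd6}
#3 dst[0x05+3] := {0xfb,0x94,0x5c}
#4 dst[0x19+7] := {0xe7,0x2a,0xcf,0x77,0x08,0xc2,0x71}
query mem[0x10]=0xcf, mem[0x23]=0x5c, mem[0x17]=0x5c

MEM[0x10,0x23,0x17] = cf 5c 5c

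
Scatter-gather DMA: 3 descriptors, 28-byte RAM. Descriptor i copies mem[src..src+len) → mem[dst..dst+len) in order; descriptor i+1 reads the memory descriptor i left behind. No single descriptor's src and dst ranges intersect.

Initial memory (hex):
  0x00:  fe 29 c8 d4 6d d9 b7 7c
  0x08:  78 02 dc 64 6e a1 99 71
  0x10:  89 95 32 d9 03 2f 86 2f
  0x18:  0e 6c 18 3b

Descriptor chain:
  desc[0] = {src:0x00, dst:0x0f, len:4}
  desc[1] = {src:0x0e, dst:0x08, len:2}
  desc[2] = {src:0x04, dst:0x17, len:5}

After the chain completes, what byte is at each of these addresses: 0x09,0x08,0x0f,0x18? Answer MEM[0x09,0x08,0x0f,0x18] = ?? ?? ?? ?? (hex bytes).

MEM[0x09,0x08,0x0f,0x18] = fe 99 fe d9

D0: mem[0x0f..0x12] <- [fe 29 c8 d4]
D1: mem[0x08..0x09] <- [99 fe]
D2: mem[0x17..0x1b] <- [6d d9 b7 7c 99]
query mem[0x09]=0xfe, mem[0x08]=0x99, mem[0x0f]=0xfe, mem[0x18]=0xd9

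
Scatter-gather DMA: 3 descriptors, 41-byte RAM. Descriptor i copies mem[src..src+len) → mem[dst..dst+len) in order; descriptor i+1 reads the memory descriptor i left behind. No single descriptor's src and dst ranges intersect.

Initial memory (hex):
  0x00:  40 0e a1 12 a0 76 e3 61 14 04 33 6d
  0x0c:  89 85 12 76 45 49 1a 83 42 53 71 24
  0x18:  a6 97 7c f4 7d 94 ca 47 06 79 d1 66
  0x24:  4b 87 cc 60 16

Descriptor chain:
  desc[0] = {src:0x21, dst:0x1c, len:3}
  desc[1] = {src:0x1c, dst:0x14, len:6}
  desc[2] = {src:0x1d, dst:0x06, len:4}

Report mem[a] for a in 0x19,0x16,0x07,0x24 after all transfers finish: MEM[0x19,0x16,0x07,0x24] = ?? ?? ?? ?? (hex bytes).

  after D0: wrote 3B at 0x1c = 79d166
  after D1: wrote 6B at 0x14 = 79d166470679
  after D2: wrote 4B at 0x06 = d1664706
query mem[0x19]=0x79, mem[0x16]=0x66, mem[0x07]=0x66, mem[0x24]=0x4b

MEM[0x19,0x16,0x07,0x24] = 79 66 66 4b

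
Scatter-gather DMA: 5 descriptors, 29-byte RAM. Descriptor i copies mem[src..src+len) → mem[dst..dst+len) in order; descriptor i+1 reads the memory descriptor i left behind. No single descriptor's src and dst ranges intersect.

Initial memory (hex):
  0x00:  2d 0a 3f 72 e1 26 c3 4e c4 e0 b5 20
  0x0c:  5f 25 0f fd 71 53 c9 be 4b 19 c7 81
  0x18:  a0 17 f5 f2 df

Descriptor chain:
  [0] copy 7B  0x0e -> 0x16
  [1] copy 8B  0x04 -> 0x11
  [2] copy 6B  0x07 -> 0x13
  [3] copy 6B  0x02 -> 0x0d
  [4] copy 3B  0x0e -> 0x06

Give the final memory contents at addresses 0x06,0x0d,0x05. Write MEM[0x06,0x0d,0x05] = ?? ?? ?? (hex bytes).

MEM[0x06,0x0d,0x05] = 72 3f 26

[0] 0x0e->0x16 len=7 : 0f fd 71 53 c9 be 4b
[1] 0x04->0x11 len=8 : e1 26 c3 4e c4 e0 b5 20
[2] 0x07->0x13 len=6 : 4e c4 e0 b5 20 5f
[3] 0x02->0x0d len=6 : 3f 72 e1 26 c3 4e
[4] 0x0e->0x06 len=3 : 72 e1 26
query mem[0x06]=0x72, mem[0x0d]=0x3f, mem[0x05]=0x26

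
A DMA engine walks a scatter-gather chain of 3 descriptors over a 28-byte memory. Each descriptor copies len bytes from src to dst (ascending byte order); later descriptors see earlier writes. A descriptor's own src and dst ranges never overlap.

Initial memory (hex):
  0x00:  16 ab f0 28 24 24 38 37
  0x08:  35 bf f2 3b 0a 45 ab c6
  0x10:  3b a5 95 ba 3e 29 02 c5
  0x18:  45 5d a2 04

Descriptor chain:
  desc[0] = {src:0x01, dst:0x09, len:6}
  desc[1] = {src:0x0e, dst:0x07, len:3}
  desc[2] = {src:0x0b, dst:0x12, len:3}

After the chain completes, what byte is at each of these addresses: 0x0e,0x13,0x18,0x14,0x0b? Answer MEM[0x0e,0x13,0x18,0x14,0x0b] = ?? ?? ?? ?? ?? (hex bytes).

MEM[0x0e,0x13,0x18,0x14,0x0b] = 38 24 45 24 28

#0 dst[0x09+6] := {0xab,0xf0,0x28,0x24,0x24,0x38}
#1 dst[0x07+3] := {0x38,0xc6,0x3b}
#2 dst[0x12+3] := {0x28,0x24,0x24}
query mem[0x0e]=0x38, mem[0x13]=0x24, mem[0x18]=0x45, mem[0x14]=0x24, mem[0x0b]=0x28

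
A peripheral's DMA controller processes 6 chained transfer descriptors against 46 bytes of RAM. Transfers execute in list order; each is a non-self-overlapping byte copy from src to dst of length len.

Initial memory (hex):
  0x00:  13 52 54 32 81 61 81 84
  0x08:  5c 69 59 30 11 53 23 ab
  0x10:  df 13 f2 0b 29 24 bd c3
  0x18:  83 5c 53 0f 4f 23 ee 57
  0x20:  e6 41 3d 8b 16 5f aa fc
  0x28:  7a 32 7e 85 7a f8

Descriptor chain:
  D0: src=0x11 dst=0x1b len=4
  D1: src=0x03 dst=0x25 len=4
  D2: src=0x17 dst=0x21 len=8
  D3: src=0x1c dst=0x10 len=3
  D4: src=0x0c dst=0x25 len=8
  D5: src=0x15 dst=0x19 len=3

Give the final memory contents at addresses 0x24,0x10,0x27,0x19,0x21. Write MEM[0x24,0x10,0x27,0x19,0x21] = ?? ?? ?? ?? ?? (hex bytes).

MEM[0x24,0x10,0x27,0x19,0x21] = 53 f2 23 24 c3

[0] 0x11->0x1b len=4 : 13 f2 0b 29
[1] 0x03->0x25 len=4 : 32 81 61 81
[2] 0x17->0x21 len=8 : c3 83 5c 53 13 f2 0b 29
[3] 0x1c->0x10 len=3 : f2 0b 29
[4] 0x0c->0x25 len=8 : 11 53 23 ab f2 0b 29 0b
[5] 0x15->0x19 len=3 : 24 bd c3
query mem[0x24]=0x53, mem[0x10]=0xf2, mem[0x27]=0x23, mem[0x19]=0x24, mem[0x21]=0xc3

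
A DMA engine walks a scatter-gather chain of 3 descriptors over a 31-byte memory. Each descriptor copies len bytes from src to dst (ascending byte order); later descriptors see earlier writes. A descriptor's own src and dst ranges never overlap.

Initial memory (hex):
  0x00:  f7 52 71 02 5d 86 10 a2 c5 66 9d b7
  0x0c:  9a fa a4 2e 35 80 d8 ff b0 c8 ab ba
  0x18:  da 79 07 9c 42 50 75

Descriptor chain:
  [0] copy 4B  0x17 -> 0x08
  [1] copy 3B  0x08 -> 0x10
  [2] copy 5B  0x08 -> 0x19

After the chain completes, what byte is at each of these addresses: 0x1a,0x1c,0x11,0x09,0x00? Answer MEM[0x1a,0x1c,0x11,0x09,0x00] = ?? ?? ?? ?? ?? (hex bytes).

MEM[0x1a,0x1c,0x11,0x09,0x00] = da 07 da da f7

[0] 0x17->0x08 len=4 : ba da 79 07
[1] 0x08->0x10 len=3 : ba da 79
[2] 0x08->0x19 len=5 : ba da 79 07 9a
query mem[0x1a]=0xda, mem[0x1c]=0x07, mem[0x11]=0xda, mem[0x09]=0xda, mem[0x00]=0xf7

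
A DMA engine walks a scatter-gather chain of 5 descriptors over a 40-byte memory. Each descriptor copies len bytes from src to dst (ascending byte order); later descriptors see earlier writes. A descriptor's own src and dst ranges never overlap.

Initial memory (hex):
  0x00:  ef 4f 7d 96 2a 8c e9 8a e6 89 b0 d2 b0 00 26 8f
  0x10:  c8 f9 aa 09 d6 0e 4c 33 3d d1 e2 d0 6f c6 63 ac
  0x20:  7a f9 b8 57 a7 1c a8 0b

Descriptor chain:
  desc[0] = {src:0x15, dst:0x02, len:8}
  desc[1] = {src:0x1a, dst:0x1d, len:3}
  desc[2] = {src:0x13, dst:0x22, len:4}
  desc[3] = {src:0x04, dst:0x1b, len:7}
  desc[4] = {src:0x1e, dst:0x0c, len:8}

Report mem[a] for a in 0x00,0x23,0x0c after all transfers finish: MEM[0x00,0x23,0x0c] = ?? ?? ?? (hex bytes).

[0] 0x15->0x02 len=8 : 0e 4c 33 3d d1 e2 d0 6f
[1] 0x1a->0x1d len=3 : e2 d0 6f
[2] 0x13->0x22 len=4 : 09 d6 0e 4c
[3] 0x04->0x1b len=7 : 33 3d d1 e2 d0 6f b0
[4] 0x1e->0x0c len=8 : e2 d0 6f b0 09 d6 0e 4c
query mem[0x00]=0xef, mem[0x23]=0xd6, mem[0x0c]=0xe2

MEM[0x00,0x23,0x0c] = ef d6 e2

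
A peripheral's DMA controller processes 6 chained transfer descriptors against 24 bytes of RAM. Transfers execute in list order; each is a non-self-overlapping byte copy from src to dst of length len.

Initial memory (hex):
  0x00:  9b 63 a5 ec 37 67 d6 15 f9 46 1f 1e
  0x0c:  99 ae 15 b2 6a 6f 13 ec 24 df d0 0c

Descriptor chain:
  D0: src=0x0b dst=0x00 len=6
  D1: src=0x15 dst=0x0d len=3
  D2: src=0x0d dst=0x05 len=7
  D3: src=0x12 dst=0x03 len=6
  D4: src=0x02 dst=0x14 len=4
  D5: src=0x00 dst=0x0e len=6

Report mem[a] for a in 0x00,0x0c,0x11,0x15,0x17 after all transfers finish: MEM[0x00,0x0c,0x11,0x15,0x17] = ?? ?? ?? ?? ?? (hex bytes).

[0] 0x0b->0x00 len=6 : 1e 99 ae 15 b2 6a
[1] 0x15->0x0d len=3 : df d0 0c
[2] 0x0d->0x05 len=7 : df d0 0c 6a 6f 13 ec
[3] 0x12->0x03 len=6 : 13 ec 24 df d0 0c
[4] 0x02->0x14 len=4 : ae 13 ec 24
[5] 0x00->0x0e len=6 : 1e 99 ae 13 ec 24
query mem[0x00]=0x1e, mem[0x0c]=0x99, mem[0x11]=0x13, mem[0x15]=0x13, mem[0x17]=0x24

MEM[0x00,0x0c,0x11,0x15,0x17] = 1e 99 13 13 24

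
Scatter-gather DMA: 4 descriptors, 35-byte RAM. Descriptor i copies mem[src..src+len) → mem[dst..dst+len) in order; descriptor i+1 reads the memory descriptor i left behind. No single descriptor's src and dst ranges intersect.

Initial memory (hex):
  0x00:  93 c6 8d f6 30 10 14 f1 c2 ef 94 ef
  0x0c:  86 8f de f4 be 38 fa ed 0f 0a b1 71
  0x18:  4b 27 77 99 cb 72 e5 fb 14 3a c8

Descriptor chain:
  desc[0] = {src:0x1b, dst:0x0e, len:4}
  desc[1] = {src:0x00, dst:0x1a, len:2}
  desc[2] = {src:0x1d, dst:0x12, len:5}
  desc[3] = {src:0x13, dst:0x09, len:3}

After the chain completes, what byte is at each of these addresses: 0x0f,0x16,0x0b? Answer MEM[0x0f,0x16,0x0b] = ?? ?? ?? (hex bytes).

MEM[0x0f,0x16,0x0b] = cb 3a 14

[0] 0x1b->0x0e len=4 : 99 cb 72 e5
[1] 0x00->0x1a len=2 : 93 c6
[2] 0x1d->0x12 len=5 : 72 e5 fb 14 3a
[3] 0x13->0x09 len=3 : e5 fb 14
query mem[0x0f]=0xcb, mem[0x16]=0x3a, mem[0x0b]=0x14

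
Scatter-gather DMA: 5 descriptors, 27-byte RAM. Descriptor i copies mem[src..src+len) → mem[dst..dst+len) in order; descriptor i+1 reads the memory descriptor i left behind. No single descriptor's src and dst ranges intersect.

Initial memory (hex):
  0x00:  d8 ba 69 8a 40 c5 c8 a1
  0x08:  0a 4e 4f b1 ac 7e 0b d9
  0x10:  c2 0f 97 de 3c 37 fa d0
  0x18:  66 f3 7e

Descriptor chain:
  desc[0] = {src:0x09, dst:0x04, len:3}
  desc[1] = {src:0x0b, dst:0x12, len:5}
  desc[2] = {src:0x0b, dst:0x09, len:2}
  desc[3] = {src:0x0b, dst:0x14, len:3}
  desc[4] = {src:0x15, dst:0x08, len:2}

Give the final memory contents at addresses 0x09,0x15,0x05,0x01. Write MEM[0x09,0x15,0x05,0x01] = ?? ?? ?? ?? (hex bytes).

[0] 0x09->0x04 len=3 : 4e 4f b1
[1] 0x0b->0x12 len=5 : b1 ac 7e 0b d9
[2] 0x0b->0x09 len=2 : b1 ac
[3] 0x0b->0x14 len=3 : b1 ac 7e
[4] 0x15->0x08 len=2 : ac 7e
query mem[0x09]=0x7e, mem[0x15]=0xac, mem[0x05]=0x4f, mem[0x01]=0xba

MEM[0x09,0x15,0x05,0x01] = 7e ac 4f ba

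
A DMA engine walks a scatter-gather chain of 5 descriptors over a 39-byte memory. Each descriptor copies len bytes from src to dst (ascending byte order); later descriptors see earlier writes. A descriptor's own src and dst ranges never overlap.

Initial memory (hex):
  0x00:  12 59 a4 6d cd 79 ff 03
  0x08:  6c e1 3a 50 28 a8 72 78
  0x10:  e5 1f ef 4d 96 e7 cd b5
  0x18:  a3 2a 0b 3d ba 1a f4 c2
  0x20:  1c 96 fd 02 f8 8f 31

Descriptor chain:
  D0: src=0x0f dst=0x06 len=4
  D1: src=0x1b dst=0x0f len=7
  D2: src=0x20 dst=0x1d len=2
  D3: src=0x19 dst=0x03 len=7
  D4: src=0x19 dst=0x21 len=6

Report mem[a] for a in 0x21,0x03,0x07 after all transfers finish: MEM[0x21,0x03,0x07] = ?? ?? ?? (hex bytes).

MEM[0x21,0x03,0x07] = 2a 2a 1c

#0 dst[0x06+4] := {0x78,0xe5,0x1f,0xef}
#1 dst[0x0f+7] := {0x3d,0xba,0x1a,0xf4,0xc2,0x1c,0x96}
#2 dst[0x1d+2] := {0x1c,0x96}
#3 dst[0x03+7] := {0x2a,0x0b,0x3d,0xba,0x1c,0x96,0xc2}
#4 dst[0x21+6] := {0x2a,0x0b,0x3d,0xba,0x1c,0x96}
query mem[0x21]=0x2a, mem[0x03]=0x2a, mem[0x07]=0x1c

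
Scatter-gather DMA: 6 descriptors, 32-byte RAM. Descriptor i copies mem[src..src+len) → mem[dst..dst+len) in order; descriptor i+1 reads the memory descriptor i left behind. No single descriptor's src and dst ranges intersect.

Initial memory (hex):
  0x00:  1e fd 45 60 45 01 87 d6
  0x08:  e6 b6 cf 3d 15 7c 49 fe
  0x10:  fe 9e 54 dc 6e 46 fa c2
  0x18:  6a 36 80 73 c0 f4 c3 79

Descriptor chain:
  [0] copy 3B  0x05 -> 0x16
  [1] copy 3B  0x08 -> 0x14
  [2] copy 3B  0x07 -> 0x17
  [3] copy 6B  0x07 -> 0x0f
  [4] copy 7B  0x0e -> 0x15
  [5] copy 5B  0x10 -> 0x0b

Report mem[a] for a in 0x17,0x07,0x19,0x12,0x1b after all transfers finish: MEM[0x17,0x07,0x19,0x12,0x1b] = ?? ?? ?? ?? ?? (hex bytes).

[0] 0x05->0x16 len=3 : 01 87 d6
[1] 0x08->0x14 len=3 : e6 b6 cf
[2] 0x07->0x17 len=3 : d6 e6 b6
[3] 0x07->0x0f len=6 : d6 e6 b6 cf 3d 15
[4] 0x0e->0x15 len=7 : 49 d6 e6 b6 cf 3d 15
[5] 0x10->0x0b len=5 : e6 b6 cf 3d 15
query mem[0x17]=0xe6, mem[0x07]=0xd6, mem[0x19]=0xcf, mem[0x12]=0xcf, mem[0x1b]=0x15

MEM[0x17,0x07,0x19,0x12,0x1b] = e6 d6 cf cf 15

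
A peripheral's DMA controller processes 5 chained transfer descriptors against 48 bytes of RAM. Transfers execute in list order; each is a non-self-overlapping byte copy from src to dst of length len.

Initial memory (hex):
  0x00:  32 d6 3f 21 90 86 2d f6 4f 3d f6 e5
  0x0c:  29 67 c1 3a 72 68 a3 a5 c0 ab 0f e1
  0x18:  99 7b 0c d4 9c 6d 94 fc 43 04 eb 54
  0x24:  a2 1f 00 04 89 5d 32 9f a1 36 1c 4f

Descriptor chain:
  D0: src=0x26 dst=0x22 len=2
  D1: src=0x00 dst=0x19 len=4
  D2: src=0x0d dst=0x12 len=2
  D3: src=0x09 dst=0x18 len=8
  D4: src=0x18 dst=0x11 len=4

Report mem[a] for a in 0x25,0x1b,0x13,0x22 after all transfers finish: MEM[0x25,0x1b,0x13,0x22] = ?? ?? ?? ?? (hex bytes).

MEM[0x25,0x1b,0x13,0x22] = 1f 29 e5 00

[0] 0x26->0x22 len=2 : 00 04
[1] 0x00->0x19 len=4 : 32 d6 3f 21
[2] 0x0d->0x12 len=2 : 67 c1
[3] 0x09->0x18 len=8 : 3d f6 e5 29 67 c1 3a 72
[4] 0x18->0x11 len=4 : 3d f6 e5 29
query mem[0x25]=0x1f, mem[0x1b]=0x29, mem[0x13]=0xe5, mem[0x22]=0x00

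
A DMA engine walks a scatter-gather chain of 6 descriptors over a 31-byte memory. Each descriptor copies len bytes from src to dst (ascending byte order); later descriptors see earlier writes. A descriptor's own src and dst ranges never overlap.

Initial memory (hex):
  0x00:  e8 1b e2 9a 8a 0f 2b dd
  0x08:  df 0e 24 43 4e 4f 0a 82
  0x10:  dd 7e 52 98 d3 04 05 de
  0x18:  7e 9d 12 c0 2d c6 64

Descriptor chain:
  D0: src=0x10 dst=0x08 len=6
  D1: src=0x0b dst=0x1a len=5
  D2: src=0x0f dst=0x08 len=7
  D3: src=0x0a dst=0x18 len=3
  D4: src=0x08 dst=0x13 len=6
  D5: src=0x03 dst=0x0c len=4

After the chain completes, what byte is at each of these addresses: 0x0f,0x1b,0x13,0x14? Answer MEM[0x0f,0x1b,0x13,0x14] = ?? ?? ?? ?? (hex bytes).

MEM[0x0f,0x1b,0x13,0x14] = 2b d3 82 dd

[0] 0x10->0x08 len=6 : dd 7e 52 98 d3 04
[1] 0x0b->0x1a len=5 : 98 d3 04 0a 82
[2] 0x0f->0x08 len=7 : 82 dd 7e 52 98 d3 04
[3] 0x0a->0x18 len=3 : 7e 52 98
[4] 0x08->0x13 len=6 : 82 dd 7e 52 98 d3
[5] 0x03->0x0c len=4 : 9a 8a 0f 2b
query mem[0x0f]=0x2b, mem[0x1b]=0xd3, mem[0x13]=0x82, mem[0x14]=0xdd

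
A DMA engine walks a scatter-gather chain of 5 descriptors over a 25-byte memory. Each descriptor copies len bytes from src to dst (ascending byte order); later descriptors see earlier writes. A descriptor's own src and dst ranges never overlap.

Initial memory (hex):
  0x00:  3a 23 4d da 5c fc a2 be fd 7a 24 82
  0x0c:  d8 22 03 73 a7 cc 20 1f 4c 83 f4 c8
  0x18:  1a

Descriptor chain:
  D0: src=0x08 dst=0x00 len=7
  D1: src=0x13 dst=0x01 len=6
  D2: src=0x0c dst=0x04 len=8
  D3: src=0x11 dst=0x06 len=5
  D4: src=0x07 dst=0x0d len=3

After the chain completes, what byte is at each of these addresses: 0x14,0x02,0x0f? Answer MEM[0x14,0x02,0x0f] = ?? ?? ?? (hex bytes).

#0 dst[0x00+7] := {0xfd,0x7a,0x24,0x82,0xd8,0x22,0x03}
#1 dst[0x01+6] := {0x1f,0x4c,0x83,0xf4,0xc8,0x1a}
#2 dst[0x04+8] := {0xd8,0x22,0x03,0x73,0xa7,0xcc,0x20,0x1f}
#3 dst[0x06+5] := {0xcc,0x20,0x1f,0x4c,0x83}
#4 dst[0x0d+3] := {0x20,0x1f,0x4c}
query mem[0x14]=0x4c, mem[0x02]=0x4c, mem[0x0f]=0x4c

MEM[0x14,0x02,0x0f] = 4c 4c 4c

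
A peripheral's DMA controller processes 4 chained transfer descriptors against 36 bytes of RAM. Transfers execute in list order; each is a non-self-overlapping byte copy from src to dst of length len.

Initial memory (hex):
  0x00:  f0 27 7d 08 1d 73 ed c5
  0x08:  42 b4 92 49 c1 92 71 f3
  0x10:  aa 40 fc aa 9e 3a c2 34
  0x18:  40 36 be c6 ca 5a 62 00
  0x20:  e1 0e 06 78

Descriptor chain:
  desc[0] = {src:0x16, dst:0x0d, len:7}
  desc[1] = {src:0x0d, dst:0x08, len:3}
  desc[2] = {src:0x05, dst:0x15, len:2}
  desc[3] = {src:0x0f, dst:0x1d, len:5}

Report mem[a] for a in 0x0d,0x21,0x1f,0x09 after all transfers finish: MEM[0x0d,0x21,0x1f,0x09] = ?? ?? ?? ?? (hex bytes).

MEM[0x0d,0x21,0x1f,0x09] = c2 ca be 34

  after D0: wrote 7B at 0x0d = c2344036bec6ca
  after D1: wrote 3B at 0x08 = c23440
  after D2: wrote 2B at 0x15 = 73ed
  after D3: wrote 5B at 0x1d = 4036bec6ca
query mem[0x0d]=0xc2, mem[0x21]=0xca, mem[0x1f]=0xbe, mem[0x09]=0x34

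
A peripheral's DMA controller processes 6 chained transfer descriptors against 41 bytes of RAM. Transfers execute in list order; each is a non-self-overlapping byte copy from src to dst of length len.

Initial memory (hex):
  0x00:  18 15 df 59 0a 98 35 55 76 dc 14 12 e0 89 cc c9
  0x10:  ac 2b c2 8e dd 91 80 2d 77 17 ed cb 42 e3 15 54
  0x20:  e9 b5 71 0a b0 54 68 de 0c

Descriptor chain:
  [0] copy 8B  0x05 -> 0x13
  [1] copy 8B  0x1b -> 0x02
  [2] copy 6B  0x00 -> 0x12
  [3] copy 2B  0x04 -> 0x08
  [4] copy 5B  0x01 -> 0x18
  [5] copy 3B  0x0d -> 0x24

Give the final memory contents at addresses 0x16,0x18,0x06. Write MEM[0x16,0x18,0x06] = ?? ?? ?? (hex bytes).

MEM[0x16,0x18,0x06] = e3 15 54

D0: mem[0x13..0x1a] <- [98 35 55 76 dc 14 12 e0]
D1: mem[0x02..0x09] <- [cb 42 e3 15 54 e9 b5 71]
D2: mem[0x12..0x17] <- [18 15 cb 42 e3 15]
D3: mem[0x08..0x09] <- [e3 15]
D4: mem[0x18..0x1c] <- [15 cb 42 e3 15]
D5: mem[0x24..0x26] <- [89 cc c9]
query mem[0x16]=0xe3, mem[0x18]=0x15, mem[0x06]=0x54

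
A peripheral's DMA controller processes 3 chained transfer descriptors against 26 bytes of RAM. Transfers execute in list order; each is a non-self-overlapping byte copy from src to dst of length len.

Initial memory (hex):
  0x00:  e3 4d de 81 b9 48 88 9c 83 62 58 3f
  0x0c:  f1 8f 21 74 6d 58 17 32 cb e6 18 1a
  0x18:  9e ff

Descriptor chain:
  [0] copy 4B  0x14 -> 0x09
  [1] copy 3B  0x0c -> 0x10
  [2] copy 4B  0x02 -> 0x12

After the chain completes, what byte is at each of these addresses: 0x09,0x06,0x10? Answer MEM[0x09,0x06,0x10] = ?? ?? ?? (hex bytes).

  after D0: wrote 4B at 0x09 = cbe6181a
  after D1: wrote 3B at 0x10 = 1a8f21
  after D2: wrote 4B at 0x12 = de81b948
query mem[0x09]=0xcb, mem[0x06]=0x88, mem[0x10]=0x1a

MEM[0x09,0x06,0x10] = cb 88 1a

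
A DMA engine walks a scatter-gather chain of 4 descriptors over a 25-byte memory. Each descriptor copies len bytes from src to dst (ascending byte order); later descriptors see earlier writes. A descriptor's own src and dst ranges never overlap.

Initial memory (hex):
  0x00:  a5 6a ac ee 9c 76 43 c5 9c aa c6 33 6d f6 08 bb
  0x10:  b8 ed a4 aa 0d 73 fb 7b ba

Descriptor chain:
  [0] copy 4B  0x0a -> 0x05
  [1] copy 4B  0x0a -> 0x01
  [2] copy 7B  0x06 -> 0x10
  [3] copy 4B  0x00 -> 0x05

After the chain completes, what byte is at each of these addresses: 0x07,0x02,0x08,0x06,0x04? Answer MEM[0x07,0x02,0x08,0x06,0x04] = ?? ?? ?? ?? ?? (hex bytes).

MEM[0x07,0x02,0x08,0x06,0x04] = 33 33 6d c6 f6

D0: mem[0x05..0x08] <- [c6 33 6d f6]
D1: mem[0x01..0x04] <- [c6 33 6d f6]
D2: mem[0x10..0x16] <- [33 6d f6 aa c6 33 6d]
D3: mem[0x05..0x08] <- [a5 c6 33 6d]
query mem[0x07]=0x33, mem[0x02]=0x33, mem[0x08]=0x6d, mem[0x06]=0xc6, mem[0x04]=0xf6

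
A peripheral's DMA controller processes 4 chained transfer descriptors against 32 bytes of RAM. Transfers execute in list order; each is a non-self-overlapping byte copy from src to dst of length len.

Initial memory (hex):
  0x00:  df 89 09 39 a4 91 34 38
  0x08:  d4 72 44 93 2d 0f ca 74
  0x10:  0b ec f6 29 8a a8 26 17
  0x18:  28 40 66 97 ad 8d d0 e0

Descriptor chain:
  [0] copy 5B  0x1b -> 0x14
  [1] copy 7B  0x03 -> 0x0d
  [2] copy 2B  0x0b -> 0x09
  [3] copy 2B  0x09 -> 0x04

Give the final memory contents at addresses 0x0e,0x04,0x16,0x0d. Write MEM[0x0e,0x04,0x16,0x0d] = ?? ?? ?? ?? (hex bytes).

#0 dst[0x14+5] := {0x97,0xad,0x8d,0xd0,0xe0}
#1 dst[0x0d+7] := {0x39,0xa4,0x91,0x34,0x38,0xd4,0x72}
#2 dst[0x09+2] := {0x93,0x2d}
#3 dst[0x04+2] := {0x93,0x2d}
query mem[0x0e]=0xa4, mem[0x04]=0x93, mem[0x16]=0x8d, mem[0x0d]=0x39

MEM[0x0e,0x04,0x16,0x0d] = a4 93 8d 39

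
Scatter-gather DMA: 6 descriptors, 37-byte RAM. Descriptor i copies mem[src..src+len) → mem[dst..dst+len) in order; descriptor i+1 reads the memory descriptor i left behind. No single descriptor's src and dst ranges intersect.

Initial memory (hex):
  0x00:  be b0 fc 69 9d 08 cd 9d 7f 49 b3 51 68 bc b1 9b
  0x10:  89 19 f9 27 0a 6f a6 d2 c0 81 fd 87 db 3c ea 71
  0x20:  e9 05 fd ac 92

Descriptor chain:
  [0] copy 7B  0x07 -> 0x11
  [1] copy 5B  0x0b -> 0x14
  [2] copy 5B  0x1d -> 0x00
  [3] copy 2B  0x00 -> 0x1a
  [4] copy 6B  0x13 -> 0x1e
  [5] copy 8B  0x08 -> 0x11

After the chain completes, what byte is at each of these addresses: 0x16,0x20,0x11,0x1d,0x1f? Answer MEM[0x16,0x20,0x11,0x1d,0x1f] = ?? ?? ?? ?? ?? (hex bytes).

  after D0: wrote 7B at 0x11 = 9d7f49b35168bc
  after D1: wrote 5B at 0x14 = 5168bcb19b
  after D2: wrote 5B at 0x00 = 3cea71e905
  after D3: wrote 2B at 0x1a = 3cea
  after D4: wrote 6B at 0x1e = 495168bcb19b
  after D5: wrote 8B at 0x11 = 7f49b35168bcb19b
query mem[0x16]=0xbc, mem[0x20]=0x68, mem[0x11]=0x7f, mem[0x1d]=0x3c, mem[0x1f]=0x51

MEM[0x16,0x20,0x11,0x1d,0x1f] = bc 68 7f 3c 51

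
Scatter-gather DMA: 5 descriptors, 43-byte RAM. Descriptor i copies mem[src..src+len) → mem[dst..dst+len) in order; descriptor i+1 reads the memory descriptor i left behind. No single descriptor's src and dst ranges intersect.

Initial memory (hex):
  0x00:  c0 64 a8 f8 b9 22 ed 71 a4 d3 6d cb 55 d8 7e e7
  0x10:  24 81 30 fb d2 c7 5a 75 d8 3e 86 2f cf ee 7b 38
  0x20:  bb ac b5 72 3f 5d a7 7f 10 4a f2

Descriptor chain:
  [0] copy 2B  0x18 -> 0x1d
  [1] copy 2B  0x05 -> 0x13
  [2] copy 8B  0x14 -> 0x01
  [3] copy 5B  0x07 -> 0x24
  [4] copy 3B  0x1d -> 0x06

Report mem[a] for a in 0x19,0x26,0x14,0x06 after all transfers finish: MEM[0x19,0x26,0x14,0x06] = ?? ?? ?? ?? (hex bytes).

MEM[0x19,0x26,0x14,0x06] = 3e d3 ed d8

[0] 0x18->0x1d len=2 : d8 3e
[1] 0x05->0x13 len=2 : 22 ed
[2] 0x14->0x01 len=8 : ed c7 5a 75 d8 3e 86 2f
[3] 0x07->0x24 len=5 : 86 2f d3 6d cb
[4] 0x1d->0x06 len=3 : d8 3e 38
query mem[0x19]=0x3e, mem[0x26]=0xd3, mem[0x14]=0xed, mem[0x06]=0xd8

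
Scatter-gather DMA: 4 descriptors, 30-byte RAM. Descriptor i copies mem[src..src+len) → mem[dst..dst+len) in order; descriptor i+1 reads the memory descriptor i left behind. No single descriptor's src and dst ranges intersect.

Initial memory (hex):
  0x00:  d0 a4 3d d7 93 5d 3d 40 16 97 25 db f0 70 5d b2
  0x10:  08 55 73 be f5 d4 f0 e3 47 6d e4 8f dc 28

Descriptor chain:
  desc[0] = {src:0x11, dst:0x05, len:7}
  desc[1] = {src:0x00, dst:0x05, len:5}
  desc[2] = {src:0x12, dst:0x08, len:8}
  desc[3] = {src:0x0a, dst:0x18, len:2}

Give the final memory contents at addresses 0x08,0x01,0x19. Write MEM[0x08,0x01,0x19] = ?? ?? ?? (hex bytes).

MEM[0x08,0x01,0x19] = 73 a4 d4

#0 dst[0x05+7] := {0x55,0x73,0xbe,0xf5,0xd4,0xf0,0xe3}
#1 dst[0x05+5] := {0xd0,0xa4,0x3d,0xd7,0x93}
#2 dst[0x08+8] := {0x73,0xbe,0xf5,0xd4,0xf0,0xe3,0x47,0x6d}
#3 dst[0x18+2] := {0xf5,0xd4}
query mem[0x08]=0x73, mem[0x01]=0xa4, mem[0x19]=0xd4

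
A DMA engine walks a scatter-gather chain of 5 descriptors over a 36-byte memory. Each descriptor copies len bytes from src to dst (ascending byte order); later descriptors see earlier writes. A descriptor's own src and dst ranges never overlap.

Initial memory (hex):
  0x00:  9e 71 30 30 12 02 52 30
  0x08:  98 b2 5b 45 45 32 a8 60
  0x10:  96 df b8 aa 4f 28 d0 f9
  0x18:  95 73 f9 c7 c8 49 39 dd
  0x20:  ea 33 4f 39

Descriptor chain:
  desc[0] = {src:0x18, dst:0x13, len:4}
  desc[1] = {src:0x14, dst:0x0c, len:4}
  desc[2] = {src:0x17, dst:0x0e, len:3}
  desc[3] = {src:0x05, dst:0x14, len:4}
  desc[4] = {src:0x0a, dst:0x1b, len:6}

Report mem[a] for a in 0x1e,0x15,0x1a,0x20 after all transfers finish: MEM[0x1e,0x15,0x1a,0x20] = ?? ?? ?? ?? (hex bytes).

#0 dst[0x13+4] := {0x95,0x73,0xf9,0xc7}
#1 dst[0x0c+4] := {0x73,0xf9,0xc7,0xf9}
#2 dst[0x0e+3] := {0xf9,0x95,0x73}
#3 dst[0x14+4] := {0x02,0x52,0x30,0x98}
#4 dst[0x1b+6] := {0x5b,0x45,0x73,0xf9,0xf9,0x95}
query mem[0x1e]=0xf9, mem[0x15]=0x52, mem[0x1a]=0xf9, mem[0x20]=0x95

MEM[0x1e,0x15,0x1a,0x20] = f9 52 f9 95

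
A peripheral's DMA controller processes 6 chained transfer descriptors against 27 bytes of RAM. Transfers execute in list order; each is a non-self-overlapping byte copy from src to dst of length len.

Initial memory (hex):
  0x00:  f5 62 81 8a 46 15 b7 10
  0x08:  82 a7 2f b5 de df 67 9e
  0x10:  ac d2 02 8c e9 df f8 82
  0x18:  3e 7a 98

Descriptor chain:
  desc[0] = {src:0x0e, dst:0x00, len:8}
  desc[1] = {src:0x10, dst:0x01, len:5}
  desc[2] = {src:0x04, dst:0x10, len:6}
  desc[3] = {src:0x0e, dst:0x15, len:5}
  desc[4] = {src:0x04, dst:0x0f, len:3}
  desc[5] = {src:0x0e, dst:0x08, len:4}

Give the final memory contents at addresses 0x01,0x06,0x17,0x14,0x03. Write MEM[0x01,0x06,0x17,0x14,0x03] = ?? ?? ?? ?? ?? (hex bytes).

[0] 0x0e->0x00 len=8 : 67 9e ac d2 02 8c e9 df
[1] 0x10->0x01 len=5 : ac d2 02 8c e9
[2] 0x04->0x10 len=6 : 8c e9 e9 df 82 a7
[3] 0x0e->0x15 len=5 : 67 9e 8c e9 e9
[4] 0x04->0x0f len=3 : 8c e9 e9
[5] 0x0e->0x08 len=4 : 67 8c e9 e9
query mem[0x01]=0xac, mem[0x06]=0xe9, mem[0x17]=0x8c, mem[0x14]=0x82, mem[0x03]=0x02

MEM[0x01,0x06,0x17,0x14,0x03] = ac e9 8c 82 02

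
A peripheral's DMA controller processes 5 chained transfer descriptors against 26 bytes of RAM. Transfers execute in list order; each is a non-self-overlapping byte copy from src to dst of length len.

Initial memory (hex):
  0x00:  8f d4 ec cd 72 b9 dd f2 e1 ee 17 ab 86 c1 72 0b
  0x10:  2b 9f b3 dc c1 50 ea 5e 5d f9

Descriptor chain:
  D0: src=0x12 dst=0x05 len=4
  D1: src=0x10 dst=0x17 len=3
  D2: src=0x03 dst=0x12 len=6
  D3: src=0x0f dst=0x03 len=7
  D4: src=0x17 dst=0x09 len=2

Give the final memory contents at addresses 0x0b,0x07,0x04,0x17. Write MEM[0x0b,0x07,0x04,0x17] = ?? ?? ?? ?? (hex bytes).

MEM[0x0b,0x07,0x04,0x17] = ab 72 2b 50

[0] 0x12->0x05 len=4 : b3 dc c1 50
[1] 0x10->0x17 len=3 : 2b 9f b3
[2] 0x03->0x12 len=6 : cd 72 b3 dc c1 50
[3] 0x0f->0x03 len=7 : 0b 2b 9f cd 72 b3 dc
[4] 0x17->0x09 len=2 : 50 9f
query mem[0x0b]=0xab, mem[0x07]=0x72, mem[0x04]=0x2b, mem[0x17]=0x50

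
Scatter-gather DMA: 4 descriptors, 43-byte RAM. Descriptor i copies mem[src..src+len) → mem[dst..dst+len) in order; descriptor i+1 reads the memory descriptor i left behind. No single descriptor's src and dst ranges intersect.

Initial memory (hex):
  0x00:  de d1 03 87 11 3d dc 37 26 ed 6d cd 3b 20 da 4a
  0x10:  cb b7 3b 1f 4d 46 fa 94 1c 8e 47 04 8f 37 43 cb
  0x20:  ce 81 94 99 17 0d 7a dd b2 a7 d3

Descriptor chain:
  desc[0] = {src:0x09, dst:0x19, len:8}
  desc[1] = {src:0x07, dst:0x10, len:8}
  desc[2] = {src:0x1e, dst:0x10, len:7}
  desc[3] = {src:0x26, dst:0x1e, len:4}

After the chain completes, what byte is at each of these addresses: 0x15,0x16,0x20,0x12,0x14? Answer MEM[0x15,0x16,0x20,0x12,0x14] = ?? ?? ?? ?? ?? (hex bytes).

  after D0: wrote 8B at 0x19 = ed6dcd3b20da4acb
  after D1: wrote 8B at 0x10 = 3726ed6dcd3b20da
  after D2: wrote 7B at 0x10 = da4acb81949917
  after D3: wrote 4B at 0x1e = 7addb2a7
query mem[0x15]=0x99, mem[0x16]=0x17, mem[0x20]=0xb2, mem[0x12]=0xcb, mem[0x14]=0x94

MEM[0x15,0x16,0x20,0x12,0x14] = 99 17 b2 cb 94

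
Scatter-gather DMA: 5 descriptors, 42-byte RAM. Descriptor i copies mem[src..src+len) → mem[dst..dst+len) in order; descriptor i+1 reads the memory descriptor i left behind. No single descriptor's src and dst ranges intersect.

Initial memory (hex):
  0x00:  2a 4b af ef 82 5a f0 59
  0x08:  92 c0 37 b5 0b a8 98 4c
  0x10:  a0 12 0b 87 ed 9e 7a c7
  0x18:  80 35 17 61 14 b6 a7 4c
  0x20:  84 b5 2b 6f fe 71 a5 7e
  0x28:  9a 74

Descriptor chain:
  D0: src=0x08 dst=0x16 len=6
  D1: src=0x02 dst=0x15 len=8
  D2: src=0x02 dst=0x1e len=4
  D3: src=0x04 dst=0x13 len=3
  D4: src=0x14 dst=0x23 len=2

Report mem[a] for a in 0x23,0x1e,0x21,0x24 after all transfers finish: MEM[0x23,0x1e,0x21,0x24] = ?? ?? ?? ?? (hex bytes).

MEM[0x23,0x1e,0x21,0x24] = 5a af 5a f0

#0 dst[0x16+6] := {0x92,0xc0,0x37,0xb5,0x0b,0xa8}
#1 dst[0x15+8] := {0xaf,0xef,0x82,0x5a,0xf0,0x59,0x92,0xc0}
#2 dst[0x1e+4] := {0xaf,0xef,0x82,0x5a}
#3 dst[0x13+3] := {0x82,0x5a,0xf0}
#4 dst[0x23+2] := {0x5a,0xf0}
query mem[0x23]=0x5a, mem[0x1e]=0xaf, mem[0x21]=0x5a, mem[0x24]=0xf0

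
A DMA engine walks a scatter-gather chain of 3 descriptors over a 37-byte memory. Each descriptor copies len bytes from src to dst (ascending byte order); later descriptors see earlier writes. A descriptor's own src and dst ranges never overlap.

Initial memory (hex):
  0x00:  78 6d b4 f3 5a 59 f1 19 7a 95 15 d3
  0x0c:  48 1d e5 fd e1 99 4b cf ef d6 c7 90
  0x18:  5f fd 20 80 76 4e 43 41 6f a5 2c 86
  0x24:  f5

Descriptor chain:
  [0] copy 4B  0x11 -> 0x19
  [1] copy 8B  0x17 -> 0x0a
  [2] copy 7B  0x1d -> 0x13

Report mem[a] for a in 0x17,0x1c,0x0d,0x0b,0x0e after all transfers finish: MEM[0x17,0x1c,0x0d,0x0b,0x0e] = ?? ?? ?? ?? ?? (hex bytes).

MEM[0x17,0x1c,0x0d,0x0b,0x0e] = a5 ef 4b 5f cf

  after D0: wrote 4B at 0x19 = 994bcfef
  after D1: wrote 8B at 0x0a = 905f994bcfef4e43
  after D2: wrote 7B at 0x13 = 4e43416fa52c86
query mem[0x17]=0xa5, mem[0x1c]=0xef, mem[0x0d]=0x4b, mem[0x0b]=0x5f, mem[0x0e]=0xcf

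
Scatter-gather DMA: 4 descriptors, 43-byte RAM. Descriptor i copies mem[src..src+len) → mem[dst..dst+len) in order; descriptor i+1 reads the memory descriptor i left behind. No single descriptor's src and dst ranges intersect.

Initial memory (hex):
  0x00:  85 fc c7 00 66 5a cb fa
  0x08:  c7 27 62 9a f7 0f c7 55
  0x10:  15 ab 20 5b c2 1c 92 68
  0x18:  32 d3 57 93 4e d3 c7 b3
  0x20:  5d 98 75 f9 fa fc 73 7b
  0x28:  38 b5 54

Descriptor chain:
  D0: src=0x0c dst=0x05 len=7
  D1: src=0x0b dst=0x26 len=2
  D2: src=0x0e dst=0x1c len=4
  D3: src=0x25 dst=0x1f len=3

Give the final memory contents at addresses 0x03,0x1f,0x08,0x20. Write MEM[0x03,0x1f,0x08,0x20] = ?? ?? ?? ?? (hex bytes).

[0] 0x0c->0x05 len=7 : f7 0f c7 55 15 ab 20
[1] 0x0b->0x26 len=2 : 20 f7
[2] 0x0e->0x1c len=4 : c7 55 15 ab
[3] 0x25->0x1f len=3 : fc 20 f7
query mem[0x03]=0x00, mem[0x1f]=0xfc, mem[0x08]=0x55, mem[0x20]=0x20

MEM[0x03,0x1f,0x08,0x20] = 00 fc 55 20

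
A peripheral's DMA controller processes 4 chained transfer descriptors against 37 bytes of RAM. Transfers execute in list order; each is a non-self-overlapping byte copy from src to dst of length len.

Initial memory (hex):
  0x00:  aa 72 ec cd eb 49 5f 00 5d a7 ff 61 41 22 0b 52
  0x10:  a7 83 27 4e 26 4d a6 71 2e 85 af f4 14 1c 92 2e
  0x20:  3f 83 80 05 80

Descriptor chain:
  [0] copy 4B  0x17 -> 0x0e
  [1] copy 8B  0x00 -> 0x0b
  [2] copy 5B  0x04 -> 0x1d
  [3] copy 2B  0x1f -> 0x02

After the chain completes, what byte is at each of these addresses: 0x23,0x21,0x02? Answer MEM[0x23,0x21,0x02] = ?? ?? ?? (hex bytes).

#0 dst[0x0e+4] := {0x71,0x2e,0x85,0xaf}
#1 dst[0x0b+8] := {0xaa,0x72,0xec,0xcd,0xeb,0x49,0x5f,0x00}
#2 dst[0x1d+5] := {0xeb,0x49,0x5f,0x00,0x5d}
#3 dst[0x02+2] := {0x5f,0x00}
query mem[0x23]=0x05, mem[0x21]=0x5d, mem[0x02]=0x5f

MEM[0x23,0x21,0x02] = 05 5d 5f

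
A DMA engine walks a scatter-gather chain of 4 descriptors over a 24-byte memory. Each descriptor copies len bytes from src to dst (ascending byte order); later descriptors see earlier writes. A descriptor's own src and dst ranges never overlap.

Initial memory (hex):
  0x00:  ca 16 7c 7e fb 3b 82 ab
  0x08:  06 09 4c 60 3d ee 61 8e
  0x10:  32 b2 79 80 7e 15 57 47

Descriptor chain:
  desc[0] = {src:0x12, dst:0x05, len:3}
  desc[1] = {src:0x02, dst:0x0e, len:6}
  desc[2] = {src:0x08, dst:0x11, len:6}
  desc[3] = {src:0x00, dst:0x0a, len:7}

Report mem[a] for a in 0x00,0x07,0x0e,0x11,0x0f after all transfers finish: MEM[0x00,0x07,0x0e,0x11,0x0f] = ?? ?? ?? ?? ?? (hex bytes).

  after D0: wrote 3B at 0x05 = 79807e
  after D1: wrote 6B at 0x0e = 7c7efb79807e
  after D2: wrote 6B at 0x11 = 06094c603dee
  after D3: wrote 7B at 0x0a = ca167c7efb7980
query mem[0x00]=0xca, mem[0x07]=0x7e, mem[0x0e]=0xfb, mem[0x11]=0x06, mem[0x0f]=0x79

MEM[0x00,0x07,0x0e,0x11,0x0f] = ca 7e fb 06 79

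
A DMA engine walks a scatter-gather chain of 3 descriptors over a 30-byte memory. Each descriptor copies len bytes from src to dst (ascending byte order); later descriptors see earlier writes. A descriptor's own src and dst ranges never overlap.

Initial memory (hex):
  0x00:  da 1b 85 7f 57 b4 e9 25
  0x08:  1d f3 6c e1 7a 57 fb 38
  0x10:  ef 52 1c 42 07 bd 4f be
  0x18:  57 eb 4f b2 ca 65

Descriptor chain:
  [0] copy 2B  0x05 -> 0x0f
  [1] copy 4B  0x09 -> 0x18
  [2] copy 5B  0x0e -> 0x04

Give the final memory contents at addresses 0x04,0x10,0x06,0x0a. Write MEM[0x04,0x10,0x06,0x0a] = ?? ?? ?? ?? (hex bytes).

MEM[0x04,0x10,0x06,0x0a] = fb e9 e9 6c

#0 dst[0x0f+2] := {0xb4,0xe9}
#1 dst[0x18+4] := {0xf3,0x6c,0xe1,0x7a}
#2 dst[0x04+5] := {0xfb,0xb4,0xe9,0x52,0x1c}
query mem[0x04]=0xfb, mem[0x10]=0xe9, mem[0x06]=0xe9, mem[0x0a]=0x6c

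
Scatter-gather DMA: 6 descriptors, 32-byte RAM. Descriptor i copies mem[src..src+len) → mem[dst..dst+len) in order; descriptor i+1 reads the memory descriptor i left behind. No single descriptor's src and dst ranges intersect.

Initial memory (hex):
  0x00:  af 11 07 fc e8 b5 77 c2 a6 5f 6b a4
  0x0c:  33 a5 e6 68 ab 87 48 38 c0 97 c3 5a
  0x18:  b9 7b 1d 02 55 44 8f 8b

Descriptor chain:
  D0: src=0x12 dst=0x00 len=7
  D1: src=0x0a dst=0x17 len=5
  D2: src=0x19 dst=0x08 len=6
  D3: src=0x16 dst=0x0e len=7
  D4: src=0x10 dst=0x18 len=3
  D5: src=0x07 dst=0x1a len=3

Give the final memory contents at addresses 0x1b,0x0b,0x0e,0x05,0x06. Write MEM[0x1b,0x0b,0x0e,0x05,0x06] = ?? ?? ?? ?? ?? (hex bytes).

D0: mem[0x00..0x06] <- [48 38 c0 97 c3 5a b9]
D1: mem[0x17..0x1b] <- [6b a4 33 a5 e6]
D2: mem[0x08..0x0d] <- [33 a5 e6 55 44 8f]
D3: mem[0x0e..0x14] <- [c3 6b a4 33 a5 e6 55]
D4: mem[0x18..0x1a] <- [a4 33 a5]
D5: mem[0x1a..0x1c] <- [c2 33 a5]
query mem[0x1b]=0x33, mem[0x0b]=0x55, mem[0x0e]=0xc3, mem[0x05]=0x5a, mem[0x06]=0xb9

MEM[0x1b,0x0b,0x0e,0x05,0x06] = 33 55 c3 5a b9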